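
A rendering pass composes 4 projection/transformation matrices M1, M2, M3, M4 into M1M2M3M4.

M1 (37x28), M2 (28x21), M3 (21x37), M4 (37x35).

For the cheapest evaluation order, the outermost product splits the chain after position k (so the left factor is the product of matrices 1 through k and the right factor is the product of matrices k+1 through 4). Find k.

2

Adjacent pairs: M1M2 = 37·28·21 = 21756; M2M3 = 28·21·37 = 21756; M3M4 = 21·37·35 = 27195.
Length 3: M1..M3: k=1: 0+21756+37·28·37=60088; k=2: 21756+0+37·21·37=50505 → min 50505 | M2..M4: k=2: 0+27195+28·21·35=47775; k=3: 21756+0+28·37·35=58016 → min 47775.
Top-level splits: k=1: (M1..M1)·(M2..M4) → 0+47775+37·28·35 = 84035; k=2: (M1..M2)·(M3..M4) → 21756+27195+37·21·35 = 76146; k=3: (M1..M3)·(M4..M4) → 50505+0+37·37·35 = 98420.
Best split is after M2, i.e. k = 2.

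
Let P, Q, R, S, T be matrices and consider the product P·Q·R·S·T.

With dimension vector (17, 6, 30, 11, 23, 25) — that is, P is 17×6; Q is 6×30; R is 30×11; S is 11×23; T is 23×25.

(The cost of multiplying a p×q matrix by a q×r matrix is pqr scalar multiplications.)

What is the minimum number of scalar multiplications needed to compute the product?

9498

Adjacent pairs: PQ = 17·6·30 = 3060; QR = 6·30·11 = 1980; RS = 30·11·23 = 7590; ST = 11·23·25 = 6325.
Length 3: P..R: k=1: 0+1980+17·6·11=3102; k=2: 3060+0+17·30·11=8670 → min 3102 | Q..S: k=2: 0+7590+6·30·23=11730; k=3: 1980+0+6·11·23=3498 → min 3498 | R..T: k=3: 0+6325+30·11·25=14575; k=4: 7590+0+30·23·25=24840 → min 14575.
Length 4: P..S: k=1: 0+3498+17·6·23=5844; k=2: 3060+7590+17·30·23=22380; k=3: 3102+0+17·11·23=7403 → min 5844 | Q..T: k=2: 0+14575+6·30·25=19075; k=3: 1980+6325+6·11·25=9955; k=4: 3498+0+6·23·25=6948 → min 6948.
Length 5: P..T: k=1: 0+6948+17·6·25=9498; k=2: 3060+14575+17·30·25=30385; k=3: 3102+6325+17·11·25=14102; k=4: 5844+0+17·23·25=15619 → min 9498.
Optimal order: (P·(((Q·R)·S)·T)) with cost 9498.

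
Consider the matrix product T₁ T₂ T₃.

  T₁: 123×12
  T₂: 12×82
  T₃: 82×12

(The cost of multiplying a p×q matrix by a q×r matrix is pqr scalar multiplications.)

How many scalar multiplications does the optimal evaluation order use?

Order (T₁ (T₂ T₃)): (T₂ T₃): 12×82 by 82×12 → 12×12, cost 12·82·12 = 11808; (T₁ (T₂ T₃)): 123×12 by 12×12 → 123×12, cost 123·12·12 = 17712; cumulative 29520. Total 29520.
Order ((T₁ T₂) T₃): (T₁ T₂): 123×12 by 12×82 → 123×82, cost 123·12·82 = 121032; ((T₁ T₂) T₃): 123×82 by 82×12 → 123×12, cost 123·82·12 = 121032; cumulative 242064. Total 242064.
Minimum: 29520.

29520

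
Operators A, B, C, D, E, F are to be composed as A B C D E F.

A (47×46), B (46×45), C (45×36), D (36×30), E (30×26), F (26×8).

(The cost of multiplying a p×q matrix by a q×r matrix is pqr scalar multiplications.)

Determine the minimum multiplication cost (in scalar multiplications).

61696

Adjacent pairs: AB = 47·46·45 = 97290; BC = 46·45·36 = 74520; CD = 45·36·30 = 48600; DE = 36·30·26 = 28080; EF = 30·26·8 = 6240.
Length 3: A..C: k=1: 0+74520+47·46·36=152352; k=2: 97290+0+47·45·36=173430 → min 152352 | B..D: k=2: 0+48600+46·45·30=110700; k=3: 74520+0+46·36·30=124200 → min 110700 | C..E: k=3: 0+28080+45·36·26=70200; k=4: 48600+0+45·30·26=83700 → min 70200 | D..F: k=4: 0+6240+36·30·8=14880; k=5: 28080+0+36·26·8=35568 → min 14880.
Length 4: A..D: k=1: 0+110700+47·46·30=175560; k=2: 97290+48600+47·45·30=209340; k=3: 152352+0+47·36·30=203112 → min 175560 | B..E: k=2: 0+70200+46·45·26=124020; k=3: 74520+28080+46·36·26=145656; k=4: 110700+0+46·30·26=146580 → min 124020 | C..F: k=3: 0+14880+45·36·8=27840; k=4: 48600+6240+45·30·8=65640; k=5: 70200+0+45·26·8=79560 → min 27840.
Length 5: A..E: k=1: 0+124020+47·46·26=180232; k=2: 97290+70200+47·45·26=222480; k=3: 152352+28080+47·36·26=224424; k=4: 175560+0+47·30·26=212220 → min 180232 | B..F: k=2: 0+27840+46·45·8=44400; k=3: 74520+14880+46·36·8=102648; k=4: 110700+6240+46·30·8=127980; k=5: 124020+0+46·26·8=133588 → min 44400.
Length 6: A..F: k=1: 0+44400+47·46·8=61696; k=2: 97290+27840+47·45·8=142050; k=3: 152352+14880+47·36·8=180768; k=4: 175560+6240+47·30·8=193080; k=5: 180232+0+47·26·8=190008 → min 61696.
Optimal order: (A (B (C (D (E F))))) with cost 61696.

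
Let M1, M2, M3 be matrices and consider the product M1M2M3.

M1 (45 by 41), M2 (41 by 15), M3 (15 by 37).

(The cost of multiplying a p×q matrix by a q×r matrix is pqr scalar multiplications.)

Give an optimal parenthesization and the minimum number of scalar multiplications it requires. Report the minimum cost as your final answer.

52650

(M1(M2M3)): cost 91020.
((M1M2)M3): cost 52650.
Optimal: ((M1M2)M3) with cost 52650.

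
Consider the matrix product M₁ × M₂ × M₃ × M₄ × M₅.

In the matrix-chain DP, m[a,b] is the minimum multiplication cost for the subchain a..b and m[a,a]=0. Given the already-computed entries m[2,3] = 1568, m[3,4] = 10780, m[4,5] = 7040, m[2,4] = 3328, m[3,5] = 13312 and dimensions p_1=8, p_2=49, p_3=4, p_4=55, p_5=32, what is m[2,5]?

m[2,5] = min over k∈[2,4] of m[2,k]+m[k+1,5]+p_{1}·p_k·p_{5}.
k=2: 0 + 13312 + 8·49·32 = 25856; k=3: 1568 + 7040 + 8·4·32 = 9632; k=4: 3328 + 0 + 8·55·32 = 17408.
Minimum: 9632 at k=3.

9632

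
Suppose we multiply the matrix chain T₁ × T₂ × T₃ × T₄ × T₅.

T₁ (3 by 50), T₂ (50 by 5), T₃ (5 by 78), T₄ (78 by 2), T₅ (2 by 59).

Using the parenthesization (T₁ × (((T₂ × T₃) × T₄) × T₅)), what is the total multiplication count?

(T₂ × T₃): 50×5 by 5×78 → 50×78, cost 50·5·78 = 19500
((T₂ × T₃) × T₄): 50×78 by 78×2 → 50×2, cost 50·78·2 = 7800; cumulative 27300
(((T₂ × T₃) × T₄) × T₅): 50×2 by 2×59 → 50×59, cost 50·2·59 = 5900; cumulative 33200
(T₁ × (((T₂ × T₃) × T₄) × T₅)): 3×50 by 50×59 → 3×59, cost 3·50·59 = 8850; cumulative 42050
Total: 42050 scalar multiplications.

42050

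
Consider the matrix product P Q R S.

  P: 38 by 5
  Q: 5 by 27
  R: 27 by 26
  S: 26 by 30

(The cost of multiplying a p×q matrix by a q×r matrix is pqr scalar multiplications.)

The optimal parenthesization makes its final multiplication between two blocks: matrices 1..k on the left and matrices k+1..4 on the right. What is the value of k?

1

Adjacent pairs: PQ = 38·5·27 = 5130; QR = 5·27·26 = 3510; RS = 27·26·30 = 21060.
Length 3: P..R: k=1: 0+3510+38·5·26=8450; k=2: 5130+0+38·27·26=31806 → min 8450 | Q..S: k=2: 0+21060+5·27·30=25110; k=3: 3510+0+5·26·30=7410 → min 7410.
Top-level splits: k=1: (P..P)·(Q..S) → 0+7410+38·5·30 = 13110; k=2: (P..Q)·(R..S) → 5130+21060+38·27·30 = 56970; k=3: (P..R)·(S..S) → 8450+0+38·26·30 = 38090.
Best split is after P, i.e. k = 1.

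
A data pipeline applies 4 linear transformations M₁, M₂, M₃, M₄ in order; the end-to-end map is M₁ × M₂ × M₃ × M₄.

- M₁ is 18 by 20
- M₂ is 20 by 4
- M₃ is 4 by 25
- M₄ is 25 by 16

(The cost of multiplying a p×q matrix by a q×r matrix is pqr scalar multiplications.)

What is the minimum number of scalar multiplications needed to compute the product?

4192

Adjacent pairs: M₁M₂ = 18·20·4 = 1440; M₂M₃ = 20·4·25 = 2000; M₃M₄ = 4·25·16 = 1600.
Length 3: M₁..M₃: k=1: 0+2000+18·20·25=11000; k=2: 1440+0+18·4·25=3240 → min 3240 | M₂..M₄: k=2: 0+1600+20·4·16=2880; k=3: 2000+0+20·25·16=10000 → min 2880.
Length 4: M₁..M₄: k=1: 0+2880+18·20·16=8640; k=2: 1440+1600+18·4·16=4192; k=3: 3240+0+18·25·16=10440 → min 4192.
Optimal order: ((M₁ × M₂) × (M₃ × M₄)) with cost 4192.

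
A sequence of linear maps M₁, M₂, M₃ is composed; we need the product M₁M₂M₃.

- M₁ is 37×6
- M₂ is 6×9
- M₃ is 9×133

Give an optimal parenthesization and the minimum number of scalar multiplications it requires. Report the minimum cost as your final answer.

(M₁(M₂M₃)): cost 36708.
((M₁M₂)M₃): cost 46287.
Optimal: (M₁(M₂M₃)) with cost 36708.

36708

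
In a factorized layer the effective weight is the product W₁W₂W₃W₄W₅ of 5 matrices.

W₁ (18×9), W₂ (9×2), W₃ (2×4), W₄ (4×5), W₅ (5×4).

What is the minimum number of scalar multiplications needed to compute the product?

Adjacent pairs: W₁W₂ = 18·9·2 = 324; W₂W₃ = 9·2·4 = 72; W₃W₄ = 2·4·5 = 40; W₄W₅ = 4·5·4 = 80.
Length 3: W₁..W₃: k=1: 0+72+18·9·4=720; k=2: 324+0+18·2·4=468 → min 468 | W₂..W₄: k=2: 0+40+9·2·5=130; k=3: 72+0+9·4·5=252 → min 130 | W₃..W₅: k=3: 0+80+2·4·4=112; k=4: 40+0+2·5·4=80 → min 80.
Length 4: W₁..W₄: k=1: 0+130+18·9·5=940; k=2: 324+40+18·2·5=544; k=3: 468+0+18·4·5=828 → min 544 | W₂..W₅: k=2: 0+80+9·2·4=152; k=3: 72+80+9·4·4=296; k=4: 130+0+9·5·4=310 → min 152.
Length 5: W₁..W₅: k=1: 0+152+18·9·4=800; k=2: 324+80+18·2·4=548; k=3: 468+80+18·4·4=836; k=4: 544+0+18·5·4=904 → min 548.
Optimal order: ((W₁W₂)((W₃W₄)W₅)) with cost 548.

548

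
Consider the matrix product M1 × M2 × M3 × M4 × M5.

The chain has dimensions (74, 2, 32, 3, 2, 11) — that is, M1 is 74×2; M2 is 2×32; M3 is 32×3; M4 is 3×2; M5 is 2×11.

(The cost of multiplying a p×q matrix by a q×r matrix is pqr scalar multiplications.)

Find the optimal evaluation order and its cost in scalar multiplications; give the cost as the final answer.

Adjacent pairs: M1M2 = 74·2·32 = 4736; M2M3 = 2·32·3 = 192; M3M4 = 32·3·2 = 192; M4M5 = 3·2·11 = 66.
Length 3: M1..M3: k=1: 0+192+74·2·3=636; k=2: 4736+0+74·32·3=11840 → min 636 | M2..M4: k=2: 0+192+2·32·2=320; k=3: 192+0+2·3·2=204 → min 204 | M3..M5: k=3: 0+66+32·3·11=1122; k=4: 192+0+32·2·11=896 → min 896.
Length 4: M1..M4: k=1: 0+204+74·2·2=500; k=2: 4736+192+74·32·2=9664; k=3: 636+0+74·3·2=1080 → min 500 | M2..M5: k=2: 0+896+2·32·11=1600; k=3: 192+66+2·3·11=324; k=4: 204+0+2·2·11=248 → min 248.
Length 5: M1..M5: k=1: 0+248+74·2·11=1876; k=2: 4736+896+74·32·11=31680; k=3: 636+66+74·3·11=3144; k=4: 500+0+74·2·11=2128 → min 1876.
Optimal parenthesization: (M1 × (((M2 × M3) × M4) × M5)) with cost 1876.

1876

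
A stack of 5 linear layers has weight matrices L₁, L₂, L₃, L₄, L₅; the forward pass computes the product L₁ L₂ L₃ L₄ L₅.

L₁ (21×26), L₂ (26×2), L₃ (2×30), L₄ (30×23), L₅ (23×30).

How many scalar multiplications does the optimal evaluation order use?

5112

Adjacent pairs: L₁L₂ = 21·26·2 = 1092; L₂L₃ = 26·2·30 = 1560; L₃L₄ = 2·30·23 = 1380; L₄L₅ = 30·23·30 = 20700.
Length 3: L₁..L₃: k=1: 0+1560+21·26·30=17940; k=2: 1092+0+21·2·30=2352 → min 2352 | L₂..L₄: k=2: 0+1380+26·2·23=2576; k=3: 1560+0+26·30·23=19500 → min 2576 | L₃..L₅: k=3: 0+20700+2·30·30=22500; k=4: 1380+0+2·23·30=2760 → min 2760.
Length 4: L₁..L₄: k=1: 0+2576+21·26·23=15134; k=2: 1092+1380+21·2·23=3438; k=3: 2352+0+21·30·23=16842 → min 3438 | L₂..L₅: k=2: 0+2760+26·2·30=4320; k=3: 1560+20700+26·30·30=45660; k=4: 2576+0+26·23·30=20516 → min 4320.
Length 5: L₁..L₅: k=1: 0+4320+21·26·30=20700; k=2: 1092+2760+21·2·30=5112; k=3: 2352+20700+21·30·30=41952; k=4: 3438+0+21·23·30=17928 → min 5112.
Optimal order: ((L₁ L₂) ((L₃ L₄) L₅)) with cost 5112.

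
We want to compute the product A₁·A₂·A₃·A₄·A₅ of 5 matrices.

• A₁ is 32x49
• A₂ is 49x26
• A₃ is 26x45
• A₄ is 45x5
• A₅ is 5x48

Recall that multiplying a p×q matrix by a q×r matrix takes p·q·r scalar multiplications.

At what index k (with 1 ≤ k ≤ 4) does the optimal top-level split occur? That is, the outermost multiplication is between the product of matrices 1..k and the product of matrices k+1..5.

Adjacent pairs: A₁A₂ = 32·49·26 = 40768; A₂A₃ = 49·26·45 = 57330; A₃A₄ = 26·45·5 = 5850; A₄A₅ = 45·5·48 = 10800.
Length 3: A₁..A₃: k=1: 0+57330+32·49·45=127890; k=2: 40768+0+32·26·45=78208 → min 78208 | A₂..A₄: k=2: 0+5850+49·26·5=12220; k=3: 57330+0+49·45·5=68355 → min 12220 | A₃..A₅: k=3: 0+10800+26·45·48=66960; k=4: 5850+0+26·5·48=12090 → min 12090.
Length 4: A₁..A₄: k=1: 0+12220+32·49·5=20060; k=2: 40768+5850+32·26·5=50778; k=3: 78208+0+32·45·5=85408 → min 20060 | A₂..A₅: k=2: 0+12090+49·26·48=73242; k=3: 57330+10800+49·45·48=173970; k=4: 12220+0+49·5·48=23980 → min 23980.
Top-level splits: k=1: (A₁..A₁)·(A₂..A₅) → 0+23980+32·49·48 = 99244; k=2: (A₁..A₂)·(A₃..A₅) → 40768+12090+32·26·48 = 92794; k=3: (A₁..A₃)·(A₄..A₅) → 78208+10800+32·45·48 = 158128; k=4: (A₁..A₄)·(A₅..A₅) → 20060+0+32·5·48 = 27740.
Best split is after A₄, i.e. k = 4.

4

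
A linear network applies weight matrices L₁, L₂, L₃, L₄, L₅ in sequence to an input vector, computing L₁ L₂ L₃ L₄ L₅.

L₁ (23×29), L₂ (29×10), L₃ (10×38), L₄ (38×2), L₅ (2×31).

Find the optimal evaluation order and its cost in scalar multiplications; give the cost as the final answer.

4100

Adjacent pairs: L₁L₂ = 23·29·10 = 6670; L₂L₃ = 29·10·38 = 11020; L₃L₄ = 10·38·2 = 760; L₄L₅ = 38·2·31 = 2356.
Length 3: L₁..L₃: k=1: 0+11020+23·29·38=36366; k=2: 6670+0+23·10·38=15410 → min 15410 | L₂..L₄: k=2: 0+760+29·10·2=1340; k=3: 11020+0+29·38·2=13224 → min 1340 | L₃..L₅: k=3: 0+2356+10·38·31=14136; k=4: 760+0+10·2·31=1380 → min 1380.
Length 4: L₁..L₄: k=1: 0+1340+23·29·2=2674; k=2: 6670+760+23·10·2=7890; k=3: 15410+0+23·38·2=17158 → min 2674 | L₂..L₅: k=2: 0+1380+29·10·31=10370; k=3: 11020+2356+29·38·31=47538; k=4: 1340+0+29·2·31=3138 → min 3138.
Length 5: L₁..L₅: k=1: 0+3138+23·29·31=23815; k=2: 6670+1380+23·10·31=15180; k=3: 15410+2356+23·38·31=44860; k=4: 2674+0+23·2·31=4100 → min 4100.
Optimal parenthesization: ((L₁ (L₂ (L₃ L₄))) L₅) with cost 4100.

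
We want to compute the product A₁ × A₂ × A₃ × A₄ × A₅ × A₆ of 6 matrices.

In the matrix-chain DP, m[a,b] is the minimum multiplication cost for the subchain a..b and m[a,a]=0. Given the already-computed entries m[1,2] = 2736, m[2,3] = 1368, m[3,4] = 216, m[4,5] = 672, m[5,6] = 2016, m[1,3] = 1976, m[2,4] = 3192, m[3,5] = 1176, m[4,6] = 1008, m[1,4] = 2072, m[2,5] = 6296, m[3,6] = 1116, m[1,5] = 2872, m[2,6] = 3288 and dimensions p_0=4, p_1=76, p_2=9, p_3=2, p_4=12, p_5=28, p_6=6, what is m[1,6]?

m[1,6] = min over k∈[1,5] of m[1,k]+m[k+1,6]+p_{0}·p_k·p_{6}.
k=1: 0 + 3288 + 4·76·6 = 5112; k=2: 2736 + 1116 + 4·9·6 = 4068; k=3: 1976 + 1008 + 4·2·6 = 3032; k=4: 2072 + 2016 + 4·12·6 = 4376; k=5: 2872 + 0 + 4·28·6 = 3544.
Minimum: 3032 at k=3.

3032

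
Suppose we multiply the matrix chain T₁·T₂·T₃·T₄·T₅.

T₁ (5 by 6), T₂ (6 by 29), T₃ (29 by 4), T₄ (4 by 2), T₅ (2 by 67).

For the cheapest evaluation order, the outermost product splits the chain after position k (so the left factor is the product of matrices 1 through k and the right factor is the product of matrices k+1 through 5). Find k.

4

Adjacent pairs: T₁T₂ = 5·6·29 = 870; T₂T₃ = 6·29·4 = 696; T₃T₄ = 29·4·2 = 232; T₄T₅ = 4·2·67 = 536.
Length 3: T₁..T₃: k=1: 0+696+5·6·4=816; k=2: 870+0+5·29·4=1450 → min 816 | T₂..T₄: k=2: 0+232+6·29·2=580; k=3: 696+0+6·4·2=744 → min 580 | T₃..T₅: k=3: 0+536+29·4·67=8308; k=4: 232+0+29·2·67=4118 → min 4118.
Length 4: T₁..T₄: k=1: 0+580+5·6·2=640; k=2: 870+232+5·29·2=1392; k=3: 816+0+5·4·2=856 → min 640 | T₂..T₅: k=2: 0+4118+6·29·67=15776; k=3: 696+536+6·4·67=2840; k=4: 580+0+6·2·67=1384 → min 1384.
Top-level splits: k=1: (T₁..T₁)·(T₂..T₅) → 0+1384+5·6·67 = 3394; k=2: (T₁..T₂)·(T₃..T₅) → 870+4118+5·29·67 = 14703; k=3: (T₁..T₃)·(T₄..T₅) → 816+536+5·4·67 = 2692; k=4: (T₁..T₄)·(T₅..T₅) → 640+0+5·2·67 = 1310.
Best split is after T₄, i.e. k = 4.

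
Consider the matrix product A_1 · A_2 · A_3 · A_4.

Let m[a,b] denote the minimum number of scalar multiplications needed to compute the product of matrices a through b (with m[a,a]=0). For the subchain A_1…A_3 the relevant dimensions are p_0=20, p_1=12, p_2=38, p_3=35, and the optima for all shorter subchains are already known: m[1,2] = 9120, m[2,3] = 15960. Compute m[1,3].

24360

m[1,3] = min over k∈[1,2] of m[1,k]+m[k+1,3]+p_{0}·p_k·p_{3}.
k=1: 0 + 15960 + 20·12·35 = 24360; k=2: 9120 + 0 + 20·38·35 = 35720.
Minimum: 24360 at k=1.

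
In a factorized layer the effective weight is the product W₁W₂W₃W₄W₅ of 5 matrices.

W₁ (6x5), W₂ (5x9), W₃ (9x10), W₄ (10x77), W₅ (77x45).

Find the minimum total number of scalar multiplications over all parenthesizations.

Adjacent pairs: W₁W₂ = 6·5·9 = 270; W₂W₃ = 5·9·10 = 450; W₃W₄ = 9·10·77 = 6930; W₄W₅ = 10·77·45 = 34650.
Length 3: W₁..W₃: k=1: 0+450+6·5·10=750; k=2: 270+0+6·9·10=810 → min 750 | W₂..W₄: k=2: 0+6930+5·9·77=10395; k=3: 450+0+5·10·77=4300 → min 4300 | W₃..W₅: k=3: 0+34650+9·10·45=38700; k=4: 6930+0+9·77·45=38115 → min 38115.
Length 4: W₁..W₄: k=1: 0+4300+6·5·77=6610; k=2: 270+6930+6·9·77=11358; k=3: 750+0+6·10·77=5370 → min 5370 | W₂..W₅: k=2: 0+38115+5·9·45=40140; k=3: 450+34650+5·10·45=37350; k=4: 4300+0+5·77·45=21625 → min 21625.
Length 5: W₁..W₅: k=1: 0+21625+6·5·45=22975; k=2: 270+38115+6·9·45=40815; k=3: 750+34650+6·10·45=38100; k=4: 5370+0+6·77·45=26160 → min 22975.
Optimal order: (W₁(((W₂W₃)W₄)W₅)) with cost 22975.

22975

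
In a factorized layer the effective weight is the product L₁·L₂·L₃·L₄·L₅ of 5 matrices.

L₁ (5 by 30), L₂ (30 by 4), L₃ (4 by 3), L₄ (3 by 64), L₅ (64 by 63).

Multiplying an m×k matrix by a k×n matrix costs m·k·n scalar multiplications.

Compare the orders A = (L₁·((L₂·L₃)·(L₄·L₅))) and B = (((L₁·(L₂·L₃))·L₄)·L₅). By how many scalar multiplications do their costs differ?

Order A = (L₁·((L₂·L₃)·(L₄·L₅))): (L₂·L₃): 30×4 by 4×3 → 30×3, cost 30·4·3 = 360; (L₄·L₅): 3×64 by 64×63 → 3×63, cost 3·64·63 = 12096; ((L₂·L₃)·(L₄·L₅)): 30×3 by 3×63 → 30×63, cost 30·3·63 = 5670; cumulative 18126; (L₁·((L₂·L₃)·(L₄·L₅))): 5×30 by 30×63 → 5×63, cost 5·30·63 = 9450; cumulative 27576. Total 27576.
Order B = (((L₁·(L₂·L₃))·L₄)·L₅): (L₂·L₃): 30×4 by 4×3 → 30×3, cost 30·4·3 = 360; (L₁·(L₂·L₃)): 5×30 by 30×3 → 5×3, cost 5·30·3 = 450; cumulative 810; ((L₁·(L₂·L₃))·L₄): 5×3 by 3×64 → 5×64, cost 5·3·64 = 960; cumulative 1770; (((L₁·(L₂·L₃))·L₄)·L₅): 5×64 by 64×63 → 5×63, cost 5·64·63 = 20160; cumulative 21930. Total 21930.
Difference: |27576 − 21930| = 5646.

5646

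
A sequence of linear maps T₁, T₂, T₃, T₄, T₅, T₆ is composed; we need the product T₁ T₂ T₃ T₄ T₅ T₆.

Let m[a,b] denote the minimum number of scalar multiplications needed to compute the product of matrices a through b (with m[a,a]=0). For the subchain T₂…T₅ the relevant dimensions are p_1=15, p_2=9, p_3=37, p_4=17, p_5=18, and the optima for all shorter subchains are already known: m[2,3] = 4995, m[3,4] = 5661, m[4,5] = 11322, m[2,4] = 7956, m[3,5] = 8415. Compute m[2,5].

m[2,5] = min over k∈[2,4] of m[2,k]+m[k+1,5]+p_{1}·p_k·p_{5}.
k=2: 0 + 8415 + 15·9·18 = 10845; k=3: 4995 + 11322 + 15·37·18 = 26307; k=4: 7956 + 0 + 15·17·18 = 12546.
Minimum: 10845 at k=2.

10845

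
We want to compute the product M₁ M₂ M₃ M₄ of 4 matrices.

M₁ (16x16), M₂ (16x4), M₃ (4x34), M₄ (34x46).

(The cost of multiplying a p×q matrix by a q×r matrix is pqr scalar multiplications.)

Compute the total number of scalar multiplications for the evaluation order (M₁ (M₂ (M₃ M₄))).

20976

(M₃ M₄): 4×34 by 34×46 → 4×46, cost 4·34·46 = 6256
(M₂ (M₃ M₄)): 16×4 by 4×46 → 16×46, cost 16·4·46 = 2944; cumulative 9200
(M₁ (M₂ (M₃ M₄))): 16×16 by 16×46 → 16×46, cost 16·16·46 = 11776; cumulative 20976
Total: 20976 scalar multiplications.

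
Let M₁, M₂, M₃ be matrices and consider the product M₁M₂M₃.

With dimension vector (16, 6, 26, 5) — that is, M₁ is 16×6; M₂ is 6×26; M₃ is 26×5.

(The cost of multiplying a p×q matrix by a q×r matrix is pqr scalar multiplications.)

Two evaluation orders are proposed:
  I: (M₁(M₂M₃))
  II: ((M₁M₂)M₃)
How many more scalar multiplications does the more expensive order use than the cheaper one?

3316

Order I = (M₁(M₂M₃)): (M₂M₃): 6×26 by 26×5 → 6×5, cost 6·26·5 = 780; (M₁(M₂M₃)): 16×6 by 6×5 → 16×5, cost 16·6·5 = 480; cumulative 1260. Total 1260.
Order II = ((M₁M₂)M₃): (M₁M₂): 16×6 by 6×26 → 16×26, cost 16·6·26 = 2496; ((M₁M₂)M₃): 16×26 by 26×5 → 16×5, cost 16·26·5 = 2080; cumulative 4576. Total 4576.
Difference: |1260 − 4576| = 3316.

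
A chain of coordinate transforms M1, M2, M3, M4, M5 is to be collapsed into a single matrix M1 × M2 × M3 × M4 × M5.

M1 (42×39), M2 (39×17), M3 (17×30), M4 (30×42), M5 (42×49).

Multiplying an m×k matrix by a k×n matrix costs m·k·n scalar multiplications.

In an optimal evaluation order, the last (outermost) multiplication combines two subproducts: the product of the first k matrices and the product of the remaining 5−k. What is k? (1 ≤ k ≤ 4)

Adjacent pairs: M1M2 = 42·39·17 = 27846; M2M3 = 39·17·30 = 19890; M3M4 = 17·30·42 = 21420; M4M5 = 30·42·49 = 61740.
Length 3: M1..M3: k=1: 0+19890+42·39·30=69030; k=2: 27846+0+42·17·30=49266 → min 49266 | M2..M4: k=2: 0+21420+39·17·42=49266; k=3: 19890+0+39·30·42=69030 → min 49266 | M3..M5: k=3: 0+61740+17·30·49=86730; k=4: 21420+0+17·42·49=56406 → min 56406.
Length 4: M1..M4: k=1: 0+49266+42·39·42=118062; k=2: 27846+21420+42·17·42=79254; k=3: 49266+0+42·30·42=102186 → min 79254 | M2..M5: k=2: 0+56406+39·17·49=88893; k=3: 19890+61740+39·30·49=138960; k=4: 49266+0+39·42·49=129528 → min 88893.
Top-level splits: k=1: (M1..M1)·(M2..M5) → 0+88893+42·39·49 = 169155; k=2: (M1..M2)·(M3..M5) → 27846+56406+42·17·49 = 119238; k=3: (M1..M3)·(M4..M5) → 49266+61740+42·30·49 = 172746; k=4: (M1..M4)·(M5..M5) → 79254+0+42·42·49 = 165690.
Best split is after M2, i.e. k = 2.

2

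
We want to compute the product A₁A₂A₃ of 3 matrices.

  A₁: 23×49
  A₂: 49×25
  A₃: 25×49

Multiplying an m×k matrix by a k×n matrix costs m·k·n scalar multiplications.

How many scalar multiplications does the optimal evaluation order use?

56350

Order (A₁(A₂A₃)): (A₂A₃): 49×25 by 25×49 → 49×49, cost 49·25·49 = 60025; (A₁(A₂A₃)): 23×49 by 49×49 → 23×49, cost 23·49·49 = 55223; cumulative 115248. Total 115248.
Order ((A₁A₂)A₃): (A₁A₂): 23×49 by 49×25 → 23×25, cost 23·49·25 = 28175; ((A₁A₂)A₃): 23×25 by 25×49 → 23×49, cost 23·25·49 = 28175; cumulative 56350. Total 56350.
Minimum: 56350.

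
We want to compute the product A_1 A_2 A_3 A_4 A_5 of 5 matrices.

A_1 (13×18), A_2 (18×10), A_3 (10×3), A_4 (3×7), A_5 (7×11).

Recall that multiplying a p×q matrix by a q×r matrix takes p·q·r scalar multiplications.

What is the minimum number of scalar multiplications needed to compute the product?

Adjacent pairs: A_1A_2 = 13·18·10 = 2340; A_2A_3 = 18·10·3 = 540; A_3A_4 = 10·3·7 = 210; A_4A_5 = 3·7·11 = 231.
Length 3: A_1..A_3: k=1: 0+540+13·18·3=1242; k=2: 2340+0+13·10·3=2730 → min 1242 | A_2..A_4: k=2: 0+210+18·10·7=1470; k=3: 540+0+18·3·7=918 → min 918 | A_3..A_5: k=3: 0+231+10·3·11=561; k=4: 210+0+10·7·11=980 → min 561.
Length 4: A_1..A_4: k=1: 0+918+13·18·7=2556; k=2: 2340+210+13·10·7=3460; k=3: 1242+0+13·3·7=1515 → min 1515 | A_2..A_5: k=2: 0+561+18·10·11=2541; k=3: 540+231+18·3·11=1365; k=4: 918+0+18·7·11=2304 → min 1365.
Length 5: A_1..A_5: k=1: 0+1365+13·18·11=3939; k=2: 2340+561+13·10·11=4331; k=3: 1242+231+13·3·11=1902; k=4: 1515+0+13·7·11=2516 → min 1902.
Optimal order: ((A_1 (A_2 A_3)) (A_4 A_5)) with cost 1902.

1902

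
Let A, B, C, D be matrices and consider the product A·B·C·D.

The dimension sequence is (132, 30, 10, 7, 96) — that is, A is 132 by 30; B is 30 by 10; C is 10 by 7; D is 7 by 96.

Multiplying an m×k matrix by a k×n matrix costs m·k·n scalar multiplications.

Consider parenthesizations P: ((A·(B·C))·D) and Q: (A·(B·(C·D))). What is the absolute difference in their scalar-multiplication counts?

Order P = ((A·(B·C))·D): (B·C): 30×10 by 10×7 → 30×7, cost 30·10·7 = 2100; (A·(B·C)): 132×30 by 30×7 → 132×7, cost 132·30·7 = 27720; cumulative 29820; ((A·(B·C))·D): 132×7 by 7×96 → 132×96, cost 132·7·96 = 88704; cumulative 118524. Total 118524.
Order Q = (A·(B·(C·D))): (C·D): 10×7 by 7×96 → 10×96, cost 10·7·96 = 6720; (B·(C·D)): 30×10 by 10×96 → 30×96, cost 30·10·96 = 28800; cumulative 35520; (A·(B·(C·D))): 132×30 by 30×96 → 132×96, cost 132·30·96 = 380160; cumulative 415680. Total 415680.
Difference: |118524 − 415680| = 297156.

297156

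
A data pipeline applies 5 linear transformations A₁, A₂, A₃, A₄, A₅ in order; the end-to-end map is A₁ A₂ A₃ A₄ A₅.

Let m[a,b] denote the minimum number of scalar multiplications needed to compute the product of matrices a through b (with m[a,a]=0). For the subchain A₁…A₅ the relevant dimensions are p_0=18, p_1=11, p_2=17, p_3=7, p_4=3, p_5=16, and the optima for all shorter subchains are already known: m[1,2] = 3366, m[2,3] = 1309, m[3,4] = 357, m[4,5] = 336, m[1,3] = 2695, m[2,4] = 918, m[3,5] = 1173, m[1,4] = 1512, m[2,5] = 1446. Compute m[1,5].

m[1,5] = min over k∈[1,4] of m[1,k]+m[k+1,5]+p_{0}·p_k·p_{5}.
k=1: 0 + 1446 + 18·11·16 = 4614; k=2: 3366 + 1173 + 18·17·16 = 9435; k=3: 2695 + 336 + 18·7·16 = 5047; k=4: 1512 + 0 + 18·3·16 = 2376.
Minimum: 2376 at k=4.

2376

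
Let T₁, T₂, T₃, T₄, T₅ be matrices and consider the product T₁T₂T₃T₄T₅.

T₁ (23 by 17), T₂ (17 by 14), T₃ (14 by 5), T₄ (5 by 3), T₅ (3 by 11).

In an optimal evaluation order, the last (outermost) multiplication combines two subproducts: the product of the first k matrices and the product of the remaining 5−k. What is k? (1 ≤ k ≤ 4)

4

Adjacent pairs: T₁T₂ = 23·17·14 = 5474; T₂T₃ = 17·14·5 = 1190; T₃T₄ = 14·5·3 = 210; T₄T₅ = 5·3·11 = 165.
Length 3: T₁..T₃: k=1: 0+1190+23·17·5=3145; k=2: 5474+0+23·14·5=7084 → min 3145 | T₂..T₄: k=2: 0+210+17·14·3=924; k=3: 1190+0+17·5·3=1445 → min 924 | T₃..T₅: k=3: 0+165+14·5·11=935; k=4: 210+0+14·3·11=672 → min 672.
Length 4: T₁..T₄: k=1: 0+924+23·17·3=2097; k=2: 5474+210+23·14·3=6650; k=3: 3145+0+23·5·3=3490 → min 2097 | T₂..T₅: k=2: 0+672+17·14·11=3290; k=3: 1190+165+17·5·11=2290; k=4: 924+0+17·3·11=1485 → min 1485.
Top-level splits: k=1: (T₁..T₁)·(T₂..T₅) → 0+1485+23·17·11 = 5786; k=2: (T₁..T₂)·(T₃..T₅) → 5474+672+23·14·11 = 9688; k=3: (T₁..T₃)·(T₄..T₅) → 3145+165+23·5·11 = 4575; k=4: (T₁..T₄)·(T₅..T₅) → 2097+0+23·3·11 = 2856.
Best split is after T₄, i.e. k = 4.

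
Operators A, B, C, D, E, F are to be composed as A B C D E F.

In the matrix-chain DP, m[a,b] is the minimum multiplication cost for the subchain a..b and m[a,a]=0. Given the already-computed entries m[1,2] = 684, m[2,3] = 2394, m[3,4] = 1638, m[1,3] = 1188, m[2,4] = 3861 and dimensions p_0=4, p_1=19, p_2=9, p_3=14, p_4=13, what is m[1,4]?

m[1,4] = min over k∈[1,3] of m[1,k]+m[k+1,4]+p_{0}·p_k·p_{4}.
k=1: 0 + 3861 + 4·19·13 = 4849; k=2: 684 + 1638 + 4·9·13 = 2790; k=3: 1188 + 0 + 4·14·13 = 1916.
Minimum: 1916 at k=3.

1916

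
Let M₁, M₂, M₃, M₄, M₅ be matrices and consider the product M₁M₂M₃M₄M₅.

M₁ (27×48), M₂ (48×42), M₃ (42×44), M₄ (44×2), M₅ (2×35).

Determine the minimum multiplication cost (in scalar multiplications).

12210

Adjacent pairs: M₁M₂ = 27·48·42 = 54432; M₂M₃ = 48·42·44 = 88704; M₃M₄ = 42·44·2 = 3696; M₄M₅ = 44·2·35 = 3080.
Length 3: M₁..M₃: k=1: 0+88704+27·48·44=145728; k=2: 54432+0+27·42·44=104328 → min 104328 | M₂..M₄: k=2: 0+3696+48·42·2=7728; k=3: 88704+0+48·44·2=92928 → min 7728 | M₃..M₅: k=3: 0+3080+42·44·35=67760; k=4: 3696+0+42·2·35=6636 → min 6636.
Length 4: M₁..M₄: k=1: 0+7728+27·48·2=10320; k=2: 54432+3696+27·42·2=60396; k=3: 104328+0+27·44·2=106704 → min 10320 | M₂..M₅: k=2: 0+6636+48·42·35=77196; k=3: 88704+3080+48·44·35=165704; k=4: 7728+0+48·2·35=11088 → min 11088.
Length 5: M₁..M₅: k=1: 0+11088+27·48·35=56448; k=2: 54432+6636+27·42·35=100758; k=3: 104328+3080+27·44·35=148988; k=4: 10320+0+27·2·35=12210 → min 12210.
Optimal order: ((M₁(M₂(M₃M₄)))M₅) with cost 12210.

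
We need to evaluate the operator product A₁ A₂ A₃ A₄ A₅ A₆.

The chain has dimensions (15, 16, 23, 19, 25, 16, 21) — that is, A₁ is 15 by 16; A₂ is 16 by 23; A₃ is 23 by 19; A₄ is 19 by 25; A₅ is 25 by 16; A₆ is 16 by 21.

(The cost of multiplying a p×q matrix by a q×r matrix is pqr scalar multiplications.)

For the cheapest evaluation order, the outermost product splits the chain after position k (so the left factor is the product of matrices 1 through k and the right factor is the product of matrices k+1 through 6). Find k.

5

Adjacent pairs: A₁A₂ = 15·16·23 = 5520; A₂A₃ = 16·23·19 = 6992; A₃A₄ = 23·19·25 = 10925; A₄A₅ = 19·25·16 = 7600; A₅A₆ = 25·16·21 = 8400.
Length 3: A₁..A₃: k=1: 0+6992+15·16·19=11552; k=2: 5520+0+15·23·19=12075 → min 11552 | A₂..A₄: k=2: 0+10925+16·23·25=20125; k=3: 6992+0+16·19·25=14592 → min 14592 | A₃..A₅: k=3: 0+7600+23·19·16=14592; k=4: 10925+0+23·25·16=20125 → min 14592 | A₄..A₆: k=4: 0+8400+19·25·21=18375; k=5: 7600+0+19·16·21=13984 → min 13984.
Length 4: A₁..A₄: k=1: 0+14592+15·16·25=20592; k=2: 5520+10925+15·23·25=25070; k=3: 11552+0+15·19·25=18677 → min 18677 | A₂..A₅: k=2: 0+14592+16·23·16=20480; k=3: 6992+7600+16·19·16=19456; k=4: 14592+0+16·25·16=20992 → min 19456 | A₃..A₆: k=3: 0+13984+23·19·21=23161; k=4: 10925+8400+23·25·21=31400; k=5: 14592+0+23·16·21=22320 → min 22320.
Length 5: A₁..A₅: k=1: 0+19456+15·16·16=23296; k=2: 5520+14592+15·23·16=25632; k=3: 11552+7600+15·19·16=23712; k=4: 18677+0+15·25·16=24677 → min 23296 | A₂..A₆: k=2: 0+22320+16·23·21=30048; k=3: 6992+13984+16·19·21=27360; k=4: 14592+8400+16·25·21=31392; k=5: 19456+0+16·16·21=24832 → min 24832.
Top-level splits: k=1: (A₁..A₁)·(A₂..A₆) → 0+24832+15·16·21 = 29872; k=2: (A₁..A₂)·(A₃..A₆) → 5520+22320+15·23·21 = 35085; k=3: (A₁..A₃)·(A₄..A₆) → 11552+13984+15·19·21 = 31521; k=4: (A₁..A₄)·(A₅..A₆) → 18677+8400+15·25·21 = 34952; k=5: (A₁..A₅)·(A₆..A₆) → 23296+0+15·16·21 = 28336.
Best split is after A₅, i.e. k = 5.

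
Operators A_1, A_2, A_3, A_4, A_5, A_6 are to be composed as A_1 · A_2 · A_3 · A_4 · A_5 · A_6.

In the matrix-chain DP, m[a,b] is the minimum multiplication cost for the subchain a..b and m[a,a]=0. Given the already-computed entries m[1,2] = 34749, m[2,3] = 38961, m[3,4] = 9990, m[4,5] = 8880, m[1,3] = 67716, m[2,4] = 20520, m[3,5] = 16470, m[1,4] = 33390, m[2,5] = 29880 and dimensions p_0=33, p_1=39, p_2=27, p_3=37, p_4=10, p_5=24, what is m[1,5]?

41310

m[1,5] = min over k∈[1,4] of m[1,k]+m[k+1,5]+p_{0}·p_k·p_{5}.
k=1: 0 + 29880 + 33·39·24 = 60768; k=2: 34749 + 16470 + 33·27·24 = 72603; k=3: 67716 + 8880 + 33·37·24 = 105900; k=4: 33390 + 0 + 33·10·24 = 41310.
Minimum: 41310 at k=4.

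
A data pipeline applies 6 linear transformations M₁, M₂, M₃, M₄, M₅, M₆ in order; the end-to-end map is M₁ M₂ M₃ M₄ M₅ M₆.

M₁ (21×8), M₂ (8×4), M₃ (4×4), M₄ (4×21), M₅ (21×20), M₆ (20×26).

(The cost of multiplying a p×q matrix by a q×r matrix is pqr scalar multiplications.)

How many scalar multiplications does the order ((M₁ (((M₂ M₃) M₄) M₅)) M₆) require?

18440

(M₂ M₃): 8×4 by 4×4 → 8×4, cost 8·4·4 = 128
((M₂ M₃) M₄): 8×4 by 4×21 → 8×21, cost 8·4·21 = 672; cumulative 800
(((M₂ M₃) M₄) M₅): 8×21 by 21×20 → 8×20, cost 8·21·20 = 3360; cumulative 4160
(M₁ (((M₂ M₃) M₄) M₅)): 21×8 by 8×20 → 21×20, cost 21·8·20 = 3360; cumulative 7520
((M₁ (((M₂ M₃) M₄) M₅)) M₆): 21×20 by 20×26 → 21×26, cost 21·20·26 = 10920; cumulative 18440
Total: 18440 scalar multiplications.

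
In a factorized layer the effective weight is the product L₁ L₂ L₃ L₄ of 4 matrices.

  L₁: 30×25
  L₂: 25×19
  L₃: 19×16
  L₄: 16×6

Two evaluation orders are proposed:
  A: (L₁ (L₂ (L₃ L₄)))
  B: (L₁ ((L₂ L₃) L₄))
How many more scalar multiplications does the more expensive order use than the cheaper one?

Order A = (L₁ (L₂ (L₃ L₄))): (L₃ L₄): 19×16 by 16×6 → 19×6, cost 19·16·6 = 1824; (L₂ (L₃ L₄)): 25×19 by 19×6 → 25×6, cost 25·19·6 = 2850; cumulative 4674; (L₁ (L₂ (L₃ L₄))): 30×25 by 25×6 → 30×6, cost 30·25·6 = 4500; cumulative 9174. Total 9174.
Order B = (L₁ ((L₂ L₃) L₄)): (L₂ L₃): 25×19 by 19×16 → 25×16, cost 25·19·16 = 7600; ((L₂ L₃) L₄): 25×16 by 16×6 → 25×6, cost 25·16·6 = 2400; cumulative 10000; (L₁ ((L₂ L₃) L₄)): 30×25 by 25×6 → 30×6, cost 30·25·6 = 4500; cumulative 14500. Total 14500.
Difference: |9174 − 14500| = 5326.

5326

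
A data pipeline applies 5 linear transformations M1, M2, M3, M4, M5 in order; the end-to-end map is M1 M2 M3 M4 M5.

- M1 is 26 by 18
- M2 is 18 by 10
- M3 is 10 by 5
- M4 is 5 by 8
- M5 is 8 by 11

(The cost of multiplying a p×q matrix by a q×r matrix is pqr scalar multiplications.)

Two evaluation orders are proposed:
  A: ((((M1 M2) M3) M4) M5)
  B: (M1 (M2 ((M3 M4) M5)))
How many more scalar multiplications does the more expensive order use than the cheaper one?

Order A = ((((M1 M2) M3) M4) M5): (M1 M2): 26×18 by 18×10 → 26×10, cost 26·18·10 = 4680; ((M1 M2) M3): 26×10 by 10×5 → 26×5, cost 26·10·5 = 1300; cumulative 5980; (((M1 M2) M3) M4): 26×5 by 5×8 → 26×8, cost 26·5·8 = 1040; cumulative 7020; ((((M1 M2) M3) M4) M5): 26×8 by 8×11 → 26×11, cost 26·8·11 = 2288; cumulative 9308. Total 9308.
Order B = (M1 (M2 ((M3 M4) M5))): (M3 M4): 10×5 by 5×8 → 10×8, cost 10·5·8 = 400; ((M3 M4) M5): 10×8 by 8×11 → 10×11, cost 10·8·11 = 880; cumulative 1280; (M2 ((M3 M4) M5)): 18×10 by 10×11 → 18×11, cost 18·10·11 = 1980; cumulative 3260; (M1 (M2 ((M3 M4) M5))): 26×18 by 18×11 → 26×11, cost 26·18·11 = 5148; cumulative 8408. Total 8408.
Difference: |9308 − 8408| = 900.

900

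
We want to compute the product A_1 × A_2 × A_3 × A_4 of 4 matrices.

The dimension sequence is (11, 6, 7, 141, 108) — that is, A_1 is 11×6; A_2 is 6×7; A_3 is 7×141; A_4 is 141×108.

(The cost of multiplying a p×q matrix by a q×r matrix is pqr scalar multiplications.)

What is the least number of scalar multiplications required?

Adjacent pairs: A_1A_2 = 11·6·7 = 462; A_2A_3 = 6·7·141 = 5922; A_3A_4 = 7·141·108 = 106596.
Length 3: A_1..A_3: k=1: 0+5922+11·6·141=15228; k=2: 462+0+11·7·141=11319 → min 11319 | A_2..A_4: k=2: 0+106596+6·7·108=111132; k=3: 5922+0+6·141·108=97290 → min 97290.
Length 4: A_1..A_4: k=1: 0+97290+11·6·108=104418; k=2: 462+106596+11·7·108=115374; k=3: 11319+0+11·141·108=178827 → min 104418.
Optimal order: (A_1 × ((A_2 × A_3) × A_4)) with cost 104418.

104418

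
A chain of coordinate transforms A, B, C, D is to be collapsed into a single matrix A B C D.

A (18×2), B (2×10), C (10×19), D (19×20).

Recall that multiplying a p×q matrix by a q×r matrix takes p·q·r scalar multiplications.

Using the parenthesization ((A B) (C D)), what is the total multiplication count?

7760

(A B): 18×2 by 2×10 → 18×10, cost 18·2·10 = 360
(C D): 10×19 by 19×20 → 10×20, cost 10·19·20 = 3800
((A B) (C D)): 18×10 by 10×20 → 18×20, cost 18·10·20 = 3600; cumulative 7760
Total: 7760 scalar multiplications.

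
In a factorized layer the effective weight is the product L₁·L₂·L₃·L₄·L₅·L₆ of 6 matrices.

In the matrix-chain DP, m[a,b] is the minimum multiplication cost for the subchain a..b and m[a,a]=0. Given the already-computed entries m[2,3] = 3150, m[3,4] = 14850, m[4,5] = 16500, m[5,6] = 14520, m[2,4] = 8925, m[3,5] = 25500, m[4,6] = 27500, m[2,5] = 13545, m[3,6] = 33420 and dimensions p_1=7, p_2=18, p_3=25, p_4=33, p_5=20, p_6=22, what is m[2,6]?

16625

m[2,6] = min over k∈[2,5] of m[2,k]+m[k+1,6]+p_{1}·p_k·p_{6}.
k=2: 0 + 33420 + 7·18·22 = 36192; k=3: 3150 + 27500 + 7·25·22 = 34500; k=4: 8925 + 14520 + 7·33·22 = 28527; k=5: 13545 + 0 + 7·20·22 = 16625.
Minimum: 16625 at k=5.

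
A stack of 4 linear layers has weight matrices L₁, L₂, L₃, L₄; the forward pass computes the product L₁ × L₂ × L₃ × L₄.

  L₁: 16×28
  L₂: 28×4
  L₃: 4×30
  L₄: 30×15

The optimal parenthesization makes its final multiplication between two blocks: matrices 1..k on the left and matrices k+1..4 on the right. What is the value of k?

2

Adjacent pairs: L₁L₂ = 16·28·4 = 1792; L₂L₃ = 28·4·30 = 3360; L₃L₄ = 4·30·15 = 1800.
Length 3: L₁..L₃: k=1: 0+3360+16·28·30=16800; k=2: 1792+0+16·4·30=3712 → min 3712 | L₂..L₄: k=2: 0+1800+28·4·15=3480; k=3: 3360+0+28·30·15=15960 → min 3480.
Top-level splits: k=1: (L₁..L₁)·(L₂..L₄) → 0+3480+16·28·15 = 10200; k=2: (L₁..L₂)·(L₃..L₄) → 1792+1800+16·4·15 = 4552; k=3: (L₁..L₃)·(L₄..L₄) → 3712+0+16·30·15 = 10912.
Best split is after L₂, i.e. k = 2.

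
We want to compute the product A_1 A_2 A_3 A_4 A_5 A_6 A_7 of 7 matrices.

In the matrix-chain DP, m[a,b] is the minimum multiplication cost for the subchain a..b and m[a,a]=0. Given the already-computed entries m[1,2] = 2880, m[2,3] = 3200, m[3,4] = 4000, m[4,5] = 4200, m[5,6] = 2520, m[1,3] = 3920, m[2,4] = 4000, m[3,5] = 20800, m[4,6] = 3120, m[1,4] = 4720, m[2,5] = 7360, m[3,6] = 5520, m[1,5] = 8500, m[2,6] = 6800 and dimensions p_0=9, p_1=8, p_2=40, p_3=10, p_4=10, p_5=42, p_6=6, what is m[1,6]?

7232

m[1,6] = min over k∈[1,5] of m[1,k]+m[k+1,6]+p_{0}·p_k·p_{6}.
k=1: 0 + 6800 + 9·8·6 = 7232; k=2: 2880 + 5520 + 9·40·6 = 10560; k=3: 3920 + 3120 + 9·10·6 = 7580; k=4: 4720 + 2520 + 9·10·6 = 7780; k=5: 8500 + 0 + 9·42·6 = 10768.
Minimum: 7232 at k=1.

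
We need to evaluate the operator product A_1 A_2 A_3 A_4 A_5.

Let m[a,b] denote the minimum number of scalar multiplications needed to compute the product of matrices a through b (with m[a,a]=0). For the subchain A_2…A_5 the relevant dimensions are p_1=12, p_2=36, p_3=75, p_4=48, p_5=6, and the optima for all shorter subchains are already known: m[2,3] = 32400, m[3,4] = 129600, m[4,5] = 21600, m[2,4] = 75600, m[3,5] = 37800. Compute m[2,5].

40392

m[2,5] = min over k∈[2,4] of m[2,k]+m[k+1,5]+p_{1}·p_k·p_{5}.
k=2: 0 + 37800 + 12·36·6 = 40392; k=3: 32400 + 21600 + 12·75·6 = 59400; k=4: 75600 + 0 + 12·48·6 = 79056.
Minimum: 40392 at k=2.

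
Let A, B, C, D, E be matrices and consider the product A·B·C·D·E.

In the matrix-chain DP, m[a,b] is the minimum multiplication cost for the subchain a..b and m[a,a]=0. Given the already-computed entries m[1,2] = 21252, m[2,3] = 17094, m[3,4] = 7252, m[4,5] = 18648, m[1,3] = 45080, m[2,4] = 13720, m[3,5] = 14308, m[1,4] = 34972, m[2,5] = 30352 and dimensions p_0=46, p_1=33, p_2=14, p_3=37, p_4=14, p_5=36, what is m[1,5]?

58156

m[1,5] = min over k∈[1,4] of m[1,k]+m[k+1,5]+p_{0}·p_k·p_{5}.
k=1: 0 + 30352 + 46·33·36 = 85000; k=2: 21252 + 14308 + 46·14·36 = 58744; k=3: 45080 + 18648 + 46·37·36 = 125000; k=4: 34972 + 0 + 46·14·36 = 58156.
Minimum: 58156 at k=4.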